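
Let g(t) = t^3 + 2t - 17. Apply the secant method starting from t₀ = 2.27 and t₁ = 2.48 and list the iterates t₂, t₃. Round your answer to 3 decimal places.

g(2.27) = -0.76292, g(2.48) = 3.21299
t₂ = 2.48000 − 3.21299·(2.48000 − 2.27000) / (3.21299 − (-0.76292)) = 2.48000 − (0.67473)/(3.97591) = 2.31030
g(2.31030) = -0.04828
t₃ = 2.31030 − (-0.04828)·(2.31030 − 2.48000) / (-0.04828 − 3.21299) = 2.31030 − (0.00819)/(-3.26127) = 2.31281

2.310, 2.313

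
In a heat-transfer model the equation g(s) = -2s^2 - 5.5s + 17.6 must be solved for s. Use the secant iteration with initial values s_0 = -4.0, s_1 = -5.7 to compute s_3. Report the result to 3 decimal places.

-4.631

g(-4.0) = 7.60000, g(-5.7) = -16.03000
s_2 = -5.70000 − (-16.03000)·(-5.70000 − (-4.00000)) / (-16.03000 − 7.60000) = -5.70000 − (27.25100)/(-23.63000) = -4.54676
g(-4.54676) = 1.26109
s_3 = -4.54676 − 1.26109·(-4.54676 − (-5.70000)) / (1.26109 − (-16.03000)) = -4.54676 − (1.45434)/(17.29109) = -4.63087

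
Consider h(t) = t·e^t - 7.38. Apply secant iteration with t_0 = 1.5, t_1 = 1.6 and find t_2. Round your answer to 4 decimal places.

h(1.5) = -0.657466, h(1.6) = 0.544852
t_2 = 1.600000 − 0.544852·(1.600000 − 1.500000) / (0.544852 − (-0.657466)) = 1.600000 − (0.054485)/(1.202318) = 1.554683

1.5547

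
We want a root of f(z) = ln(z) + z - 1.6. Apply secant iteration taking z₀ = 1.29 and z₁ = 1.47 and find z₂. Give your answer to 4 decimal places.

f(1.29) = -0.055358, f(1.47) = 0.255262
z₂ = 1.470000 − 0.255262·(1.470000 − 1.290000) / (0.255262 − (-0.055358)) = 1.470000 − (0.045947)/(0.310620) = 1.322079

1.3221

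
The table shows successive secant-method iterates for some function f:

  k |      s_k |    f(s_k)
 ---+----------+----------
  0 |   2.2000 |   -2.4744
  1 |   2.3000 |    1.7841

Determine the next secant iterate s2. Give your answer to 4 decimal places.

2.2581

s2 = 2.3000 − 1.7841·(2.3000 − 2.2000) / (1.7841 − (-2.4744))
   = 2.3000 − (0.178410)/(4.258500) = 2.258105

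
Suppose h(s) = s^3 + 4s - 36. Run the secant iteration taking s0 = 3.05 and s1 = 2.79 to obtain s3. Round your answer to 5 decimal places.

2.90054

h(3.05) = 4.5726250, h(2.79) = -3.1223610
s2 = 2.7900000 − (-3.1223610)·(2.7900000 − 3.0500000) / (-3.1223610 − 4.5726250) = 2.7900000 − (0.8118139)/(-7.6949860) = 2.8954991
h(2.8954991) = -0.1423861
s3 = 2.8954991 − (-0.1423861)·(2.8954991 − 2.7900000) / (-0.1423861 − (-3.1223610)) = 2.8954991 − (-0.0150216)/(2.9799749) = 2.9005399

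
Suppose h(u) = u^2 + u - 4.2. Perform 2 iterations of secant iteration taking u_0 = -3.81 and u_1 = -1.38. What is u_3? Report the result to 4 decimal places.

h(-3.81) = 6.506100, h(-1.38) = -3.675600
u_2 = -1.380000 − (-3.675600)·(-1.380000 − (-3.810000)) / (-3.675600 − 6.506100) = -1.380000 − (-8.931708)/(-10.181700) = -2.257232
h(-2.257232) = -1.362137
u_3 = -2.257232 − (-1.362137)·(-2.257232 − (-1.380000)) / (-1.362137 − (-3.675600)) = -2.257232 − (1.194910)/(2.313463) = -2.773734

-2.7737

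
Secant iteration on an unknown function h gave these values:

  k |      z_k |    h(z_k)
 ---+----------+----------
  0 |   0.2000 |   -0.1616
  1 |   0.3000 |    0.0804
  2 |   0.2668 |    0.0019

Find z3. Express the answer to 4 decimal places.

z3 = 0.2668 − 0.0019·(0.2668 − 0.3000) / (0.0019 − 0.0804)
   = 0.2668 − (-0.000063)/(-0.078500) = 0.265996

0.2660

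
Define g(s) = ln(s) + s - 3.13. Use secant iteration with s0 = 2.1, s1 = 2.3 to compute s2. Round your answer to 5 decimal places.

g(2.1) = -0.2880627, g(2.3) = 0.0029091
s2 = 2.3000000 − 0.0029091·(2.3000000 − 2.1000000) / (0.0029091 − (-0.2880627)) = 2.3000000 − (0.0005818)/(0.2909718) = 2.2980004

2.29800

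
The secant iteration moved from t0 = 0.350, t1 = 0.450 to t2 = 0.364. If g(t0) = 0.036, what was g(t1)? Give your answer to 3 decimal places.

The secant line through (0.350, 0.036) and (0.450, g(t1)) crosses zero at t2 = 0.364.
So (0.350, 0.036), (0.450, g(t1)), (0.364, 0) are collinear:
g(t1) = 0.036 · (0.450 − 0.364) / (0.350 − 0.364) = 0.036 · (0.08600)/(-0.01400) = -0.22114

-0.221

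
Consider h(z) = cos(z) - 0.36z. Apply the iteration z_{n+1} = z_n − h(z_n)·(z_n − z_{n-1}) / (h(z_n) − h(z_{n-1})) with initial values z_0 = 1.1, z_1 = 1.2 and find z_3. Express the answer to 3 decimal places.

h(1.1) = 0.05760, h(1.2) = -0.06964
z_2 = 1.20000 − (-0.06964)·(1.20000 − 1.10000) / (-0.06964 − 0.05760) = 1.20000 − (-0.00696)/(-0.12724) = 1.14527
h(1.14527) = 0.00051
z_3 = 1.14527 − 0.00051·(1.14527 − 1.20000) / (0.00051 − (-0.06964)) = 1.14527 − (-0.00003)/(0.07015) = 1.14566

1.146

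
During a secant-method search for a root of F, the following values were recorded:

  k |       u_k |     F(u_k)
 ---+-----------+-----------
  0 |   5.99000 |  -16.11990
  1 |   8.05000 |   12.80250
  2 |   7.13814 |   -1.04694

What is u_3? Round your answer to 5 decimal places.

7.20707

u_3 = 7.13814 − (-1.04694)·(7.13814 − 8.05000) / (-1.04694 − 12.80250)
   = 7.13814 − (0.9546627)/(-13.8494400) = 7.2070715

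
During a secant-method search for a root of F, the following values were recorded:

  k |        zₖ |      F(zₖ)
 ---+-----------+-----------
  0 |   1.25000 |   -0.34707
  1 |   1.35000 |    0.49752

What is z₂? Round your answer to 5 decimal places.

z₂ = 1.35000 − 0.49752·(1.35000 − 1.25000) / (0.49752 − (-0.34707))
   = 1.35000 − (0.0497520)/(0.8445900) = 1.2910933

1.29109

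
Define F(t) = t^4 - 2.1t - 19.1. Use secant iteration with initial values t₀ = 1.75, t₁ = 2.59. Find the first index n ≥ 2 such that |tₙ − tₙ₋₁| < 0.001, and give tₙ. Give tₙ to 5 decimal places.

F(1.75) = -13.3960938, F(2.59) = 20.4596056
t₂ = 2.5900000 − 20.4596056·(0.8400000)/(33.8556994) = 2.0823730;  |Δ| = 0.5076270
F(2.0823730) = -4.6696840
t₃ = 2.0823730 − (-4.6696840)·(-0.5076270)/(-25.1292896) = 2.1767034;  |Δ| = 0.0943305
F(2.1767034) = -1.2220748
t₄ = 2.1767034 − (-1.2220748)·(0.0943305)/(3.4476092) = 2.2101408;  |Δ| = 0.0334373
F(2.2101408) = 0.1192158
t₅ = 2.2101408 − 0.1192158·(0.0334373)/(1.3412906) = 2.2071688;  |Δ| = 0.0029720
F(2.2071688) = -0.0026246
t₆ = 2.2071688 − (-0.0026246)·(-0.0029720)/(-0.1218404) = 2.2072328;  |Δ| = 0.0000640
|t₆ − t₅| = 0.0000640 < 0.001

n = 6, tₙ = 2.20723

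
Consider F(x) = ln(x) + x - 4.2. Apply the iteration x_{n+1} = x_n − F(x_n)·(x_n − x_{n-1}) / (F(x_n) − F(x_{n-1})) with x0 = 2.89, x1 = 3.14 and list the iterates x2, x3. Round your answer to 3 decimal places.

F(2.89) = -0.24874, F(3.14) = 0.08422
x2 = 3.14000 − 0.08422·(3.14000 − 2.89000) / (0.08422 − (-0.24874)) = 3.14000 − (0.02106)/(0.33297) = 3.07676
F(3.07676) = 0.00064
x3 = 3.07676 − 0.00064·(3.07676 − 3.14000) / (0.00064 − 0.08422) = 3.07676 − (-0.00004)/(-0.08358) = 3.07628

3.077, 3.076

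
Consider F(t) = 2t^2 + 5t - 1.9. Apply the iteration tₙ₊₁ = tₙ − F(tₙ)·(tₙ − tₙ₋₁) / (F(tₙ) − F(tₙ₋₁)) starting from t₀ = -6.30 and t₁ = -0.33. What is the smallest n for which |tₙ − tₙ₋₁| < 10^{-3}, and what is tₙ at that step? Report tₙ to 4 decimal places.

n = 8, tₙ = 0.3351

F(-6.30) = 45.980000, F(-0.33) = -3.332200
t₂ = -0.330000 − (-3.332200)·(5.970000)/(-49.312200) = -0.733414;  |Δ| = 0.403414
F(-0.733414) = -4.491278
t₃ = -0.733414 − (-4.491278)·(-0.403414)/(-1.159078) = 0.829764;  |Δ| = 1.563178
F(0.829764) = 3.625833
t₄ = 0.829764 − 3.625833·(1.563178)/(8.117111) = 0.131508;  |Δ| = 0.698256
F(0.131508) = -1.207873
t₅ = 0.131508 − (-1.207873)·(-0.698256)/(-4.833706) = 0.305992;  |Δ| = 0.174484
F(0.305992) = -0.182780
t₆ = 0.305992 − (-0.182780)·(0.174484)/(1.025094) = 0.337103;  |Δ| = 0.031111
F(0.337103) = 0.012793
t₇ = 0.337103 − 0.012793·(0.031111)/(0.195572) = 0.335068;  |Δ| = 0.002035
F(0.335068) = -0.000118
t₈ = 0.335068 − (-0.000118)·(-0.002035)/(-0.012911) = 0.335087;  |Δ| = 0.000019
|t₈ − t₇| = 0.000019 < 10^{-3}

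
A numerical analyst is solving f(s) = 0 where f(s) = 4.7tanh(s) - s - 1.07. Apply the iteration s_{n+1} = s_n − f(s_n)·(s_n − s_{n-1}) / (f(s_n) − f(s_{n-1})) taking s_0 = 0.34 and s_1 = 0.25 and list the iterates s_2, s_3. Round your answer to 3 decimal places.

0.301, 0.300

f(0.34) = 0.12914, f(0.25) = -0.16888
s_2 = 0.25000 − (-0.16888)·(0.25000 − 0.34000) / (-0.16888 − 0.12914) = 0.25000 − (0.01520)/(-0.29803) = 0.30100
f(0.30100) = 0.00247
s_3 = 0.30100 − 0.00247·(0.30100 − 0.25000) / (0.00247 − (-0.16888)) = 0.30100 − (0.00013)/(0.17135) = 0.30027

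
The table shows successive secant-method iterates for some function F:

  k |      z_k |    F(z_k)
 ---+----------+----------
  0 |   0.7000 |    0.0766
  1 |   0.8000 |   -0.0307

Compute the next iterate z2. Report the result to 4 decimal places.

z2 = 0.8000 − (-0.0307)·(0.8000 − 0.7000) / (-0.0307 − 0.0766)
   = 0.8000 − (-0.003070)/(-0.107300) = 0.771389

0.7714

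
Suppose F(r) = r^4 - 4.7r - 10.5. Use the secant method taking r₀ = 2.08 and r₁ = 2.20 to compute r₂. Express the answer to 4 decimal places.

2.1251

F(2.08) = -1.558263, F(2.20) = 2.585600
r₂ = 2.200000 − 2.585600·(2.200000 − 2.080000) / (2.585600 − (-1.558263)) = 2.200000 − (0.310272)/(4.143863) = 2.125125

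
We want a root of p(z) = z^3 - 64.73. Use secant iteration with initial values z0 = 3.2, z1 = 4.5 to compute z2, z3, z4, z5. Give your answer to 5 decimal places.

p(3.2) = -31.9620000, p(4.5) = 26.3950000
z2 = 4.5000000 − 26.3950000·(4.5000000 − 3.2000000) / (26.3950000 − (-31.9620000)) = 4.5000000 − (34.3135000)/(58.3570000) = 3.9120071
p(3.9120071) = -4.8614262
z3 = 3.9120071 − (-4.8614262)·(3.9120071 − 4.5000000) / (-4.8614262 − 26.3950000) = 3.9120071 − (2.8584839)/(-31.2564262) = 4.0034598
p(4.0034598) = -0.5637855
z4 = 4.0034598 − (-0.5637855)·(4.0034598 − 3.9120071) / (-0.5637855 − (-4.8614262)) = 4.0034598 − (-0.0515597)/(4.2976407) = 4.0154570
p(4.0154570) = 0.0148076
z5 = 4.0154570 − 0.0148076·(4.0154570 − 4.0034598) / (0.0148076 − (-0.5637855)) = 4.0154570 − (0.0001776)/(0.5785931) = 4.0151500

3.91201, 4.00346, 4.01546, 4.01515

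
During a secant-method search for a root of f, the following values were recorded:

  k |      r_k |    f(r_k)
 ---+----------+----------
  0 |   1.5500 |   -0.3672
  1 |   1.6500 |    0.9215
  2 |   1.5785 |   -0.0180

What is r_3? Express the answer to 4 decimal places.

r_3 = 1.5785 − (-0.0180)·(1.5785 − 1.6500) / (-0.0180 − 0.9215)
   = 1.5785 − (0.001287)/(-0.939500) = 1.579870

1.5799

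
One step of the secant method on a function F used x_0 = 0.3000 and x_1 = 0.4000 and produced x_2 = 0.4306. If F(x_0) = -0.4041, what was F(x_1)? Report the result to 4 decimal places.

-0.0947

The secant line through (0.3000, -0.4041) and (0.4000, F(x_1)) crosses zero at x_2 = 0.4306.
So (0.3000, -0.4041), (0.4000, F(x_1)), (0.4306, 0) are collinear:
F(x_1) = -0.4041 · (0.4000 − 0.4306) / (0.3000 − 0.4306) = -0.4041 · (-0.030600)/(-0.130600) = -0.094682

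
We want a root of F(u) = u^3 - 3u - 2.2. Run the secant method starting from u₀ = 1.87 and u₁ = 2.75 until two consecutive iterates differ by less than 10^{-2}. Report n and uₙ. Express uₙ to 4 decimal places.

F(1.87) = -1.270797, F(2.75) = 10.346875
u₂ = 2.750000 − 10.346875·(0.880000)/(11.617672) = 1.966259;  |Δ| = 0.783741
F(1.966259) = -0.496880
u₃ = 1.966259 − (-0.496880)·(-0.783741)/(-10.843755) = 2.002171;  |Δ| = 0.035912
F(2.002171) = -0.180432
u₄ = 2.002171 − (-0.180432)·(0.035912)/(0.316447) = 2.022648;  |Δ| = 0.020477
F(2.022648) = 0.006918
u₅ = 2.022648 − 0.006918·(0.020477)/(0.187350) = 2.021892;  |Δ| = 0.000756
|u₅ − u₄| = 0.000756 < 10^{-2}

n = 5, uₙ = 2.0219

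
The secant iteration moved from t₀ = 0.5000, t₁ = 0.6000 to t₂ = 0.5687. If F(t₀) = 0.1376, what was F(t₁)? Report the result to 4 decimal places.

The secant line through (0.5000, 0.1376) and (0.6000, F(t₁)) crosses zero at t₂ = 0.5687.
So (0.5000, 0.1376), (0.6000, F(t₁)), (0.5687, 0) are collinear:
F(t₁) = 0.1376 · (0.6000 − 0.5687) / (0.5000 − 0.5687) = 0.1376 · (0.031300)/(-0.068700) = -0.062691

-0.0627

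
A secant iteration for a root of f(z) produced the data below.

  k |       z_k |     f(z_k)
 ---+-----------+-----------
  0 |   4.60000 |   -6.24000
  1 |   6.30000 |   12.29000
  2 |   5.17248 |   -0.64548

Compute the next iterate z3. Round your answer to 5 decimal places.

5.22874

z3 = 5.17248 − (-0.64548)·(5.17248 − 6.30000) / (-0.64548 − 12.29000)
   = 5.17248 − (0.7277916)/(-12.9354800) = 5.2287432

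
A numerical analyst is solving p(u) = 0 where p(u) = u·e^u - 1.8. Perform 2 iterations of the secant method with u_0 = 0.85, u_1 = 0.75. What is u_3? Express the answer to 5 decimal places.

p(0.85) = 0.1886998, p(0.75) = -0.2122500
u_2 = 0.7500000 − (-0.2122500)·(0.7500000 − 0.8500000) / (-0.2122500 − 0.1886998) = 0.7500000 − (0.0212250)/(-0.4009498) = 0.8029368
p(0.8029368) = -0.0077756
u_3 = 0.8029368 − (-0.0077756)·(0.8029368 − 0.7500000) / (-0.0077756 − (-0.2122500)) = 0.8029368 − (-0.0004116)/(0.2044744) = 0.8049498

0.80495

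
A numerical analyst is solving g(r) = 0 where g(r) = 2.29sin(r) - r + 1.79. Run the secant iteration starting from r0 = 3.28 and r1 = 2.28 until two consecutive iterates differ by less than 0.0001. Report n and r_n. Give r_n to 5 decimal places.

n = 5, r_n = 2.72230

g(3.28) = -1.8059418, g(2.28) = 1.2478368
r2 = 2.2800000 − 1.2478368·(-1.0000000)/(3.0537787) = 2.6886206;  |Δ| = 0.4086206
g(2.6886206) = 0.1035746
r3 = 2.6886206 − 0.1035746·(0.4086206)/(-1.1442623) = 2.7256075;  |Δ| = 0.0369869
g(2.7256075) = -0.0102384
r4 = 2.7256075 − (-0.0102384)·(0.0369869)/(-0.1138130) = 2.7222802;  |Δ| = 0.0033273
g(2.7222802) = 0.0000534
r5 = 2.7222802 − 0.0000534·(-0.0033273)/(0.0102918) = 2.7222975;  |Δ| = 0.0000173
|r5 − r4| = 0.0000173 < 0.0001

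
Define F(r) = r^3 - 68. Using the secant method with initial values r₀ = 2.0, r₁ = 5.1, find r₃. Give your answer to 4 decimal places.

F(2.0) = -60.000000, F(5.1) = 64.651000
r₂ = 5.100000 − 64.651000·(5.100000 − 2.000000) / (64.651000 − (-60.000000)) = 5.100000 − (200.418100)/(124.651000) = 3.492166
F(3.492166) = -25.412251
r₃ = 3.492166 − (-25.412251)·(3.492166 − 5.100000) / (-25.412251 − 64.651000) = 3.492166 − (40.858678)/(-90.063251) = 3.945833

3.9458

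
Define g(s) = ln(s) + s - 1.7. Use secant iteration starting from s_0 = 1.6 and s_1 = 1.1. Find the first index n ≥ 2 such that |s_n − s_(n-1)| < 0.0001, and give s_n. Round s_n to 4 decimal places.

g(1.6) = 0.370004, g(1.1) = -0.504690
s_2 = 1.100000 − (-0.504690)·(-0.500000)/(-0.874693) = 1.388495;  |Δ| = 0.288495
g(1.388495) = 0.016716
s_3 = 1.388495 − 0.016716·(0.288495)/(0.521406) = 1.379246;  |Δ| = 0.009249
g(1.379246) = 0.000784
s_4 = 1.379246 − 0.000784·(-0.009249)/(-0.015932) = 1.378791;  |Δ| = 0.000455
g(1.378791) = -0.000001
s_5 = 1.378791 − (-0.000001)·(-0.000455)/(-0.000785) = 1.378792;  |Δ| = 0.000001
|s_5 − s_4| = 0.000001 < 0.0001

n = 5, s_n = 1.3788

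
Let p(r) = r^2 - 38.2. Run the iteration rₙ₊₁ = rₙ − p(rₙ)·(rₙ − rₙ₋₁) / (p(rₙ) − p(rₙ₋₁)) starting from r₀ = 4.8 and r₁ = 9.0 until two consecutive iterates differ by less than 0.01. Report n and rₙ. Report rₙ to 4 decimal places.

n = 5, rₙ = 6.1806

p(4.8) = -15.160000, p(9.0) = 42.800000
r₂ = 9.000000 − 42.800000·(4.200000)/(57.960000) = 5.898551;  |Δ| = 3.101449
p(5.898551) = -3.407099
r₃ = 5.898551 − (-3.407099)·(-3.101449)/(-46.207099) = 6.127237;  |Δ| = 0.228687
p(6.127237) = -0.656962
r₄ = 6.127237 − (-0.656962)·(0.228687)/(2.750137) = 6.181867;  |Δ| = 0.054629
p(6.181867) = 0.015477
r₅ = 6.181867 − 0.015477·(0.054629)/(0.672440) = 6.180609;  |Δ| = 0.001257
|r₅ − r₄| = 0.001257 < 0.01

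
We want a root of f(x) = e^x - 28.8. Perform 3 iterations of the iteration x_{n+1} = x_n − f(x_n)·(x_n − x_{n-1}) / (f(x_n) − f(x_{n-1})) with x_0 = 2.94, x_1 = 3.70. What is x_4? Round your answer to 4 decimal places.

f(2.94) = -9.884154, f(3.70) = 11.647304
x_2 = 3.700000 − 11.647304·(3.700000 − 2.940000) / (11.647304 − (-9.884154)) = 3.700000 − (8.851951)/(21.531458) = 3.288883
f(3.288883) = -1.987107
x_3 = 3.288883 − (-1.987107)·(3.288883 − 3.700000) / (-1.987107 − 11.647304) = 3.288883 − (0.816934)/(-13.634411) = 3.348800
f(3.348800) = -0.331452
x_4 = 3.348800 − (-0.331452)·(3.348800 − 3.288883) / (-0.331452 − (-1.987107)) = 3.348800 − (-0.019860)/(1.655655) = 3.360795

3.3608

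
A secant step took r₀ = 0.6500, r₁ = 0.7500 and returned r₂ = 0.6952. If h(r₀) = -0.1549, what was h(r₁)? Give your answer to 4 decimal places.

The secant line through (0.6500, -0.1549) and (0.7500, h(r₁)) crosses zero at r₂ = 0.6952.
So (0.6500, -0.1549), (0.7500, h(r₁)), (0.6952, 0) are collinear:
h(r₁) = -0.1549 · (0.7500 − 0.6952) / (0.6500 − 0.6952) = -0.1549 · (0.054800)/(-0.045200) = 0.187799

0.1878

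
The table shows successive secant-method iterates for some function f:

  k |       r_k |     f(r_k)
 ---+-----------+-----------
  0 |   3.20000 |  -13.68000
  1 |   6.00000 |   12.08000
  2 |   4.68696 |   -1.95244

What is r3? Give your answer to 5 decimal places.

r3 = 4.68696 − (-1.95244)·(4.68696 − 6.00000) / (-1.95244 − 12.08000)
   = 4.68696 − (2.5636318)/(-14.0324400) = 4.8696532

4.86965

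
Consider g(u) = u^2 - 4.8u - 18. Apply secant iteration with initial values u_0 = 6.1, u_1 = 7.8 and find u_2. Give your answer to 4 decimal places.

g(6.1) = -10.070000, g(7.8) = 5.400000
u_2 = 7.800000 − 5.400000·(7.800000 − 6.100000) / (5.400000 − (-10.070000)) = 7.800000 − (9.180000)/(15.470000) = 7.206593

7.2066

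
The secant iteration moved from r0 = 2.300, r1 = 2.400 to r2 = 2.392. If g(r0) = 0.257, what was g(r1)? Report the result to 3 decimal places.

-0.022

The secant line through (2.300, 0.257) and (2.400, g(r1)) crosses zero at r2 = 2.392.
So (2.300, 0.257), (2.400, g(r1)), (2.392, 0) are collinear:
g(r1) = 0.257 · (2.400 − 2.392) / (2.300 − 2.392) = 0.257 · (0.00800)/(-0.09200) = -0.02235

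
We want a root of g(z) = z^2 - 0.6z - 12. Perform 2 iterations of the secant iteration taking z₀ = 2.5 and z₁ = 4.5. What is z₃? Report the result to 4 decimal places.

3.7632

g(2.5) = -7.250000, g(4.5) = 5.550000
z₂ = 4.500000 − 5.550000·(4.500000 − 2.500000) / (5.550000 − (-7.250000)) = 4.500000 − (11.100000)/(12.800000) = 3.632812
g(3.632812) = -0.982361
z₃ = 3.632812 − (-0.982361)·(3.632812 − 4.500000) / (-0.982361 − 5.550000) = 3.632812 − (0.851891)/(-6.532361) = 3.763223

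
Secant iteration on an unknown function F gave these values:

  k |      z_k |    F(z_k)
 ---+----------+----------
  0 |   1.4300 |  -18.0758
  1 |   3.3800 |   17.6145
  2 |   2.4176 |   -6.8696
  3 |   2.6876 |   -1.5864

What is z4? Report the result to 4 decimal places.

z4 = 2.6876 − (-1.5864)·(2.6876 − 2.4176) / (-1.5864 − (-6.8696))
   = 2.6876 − (-0.428328)/(5.283200) = 2.768674

2.7687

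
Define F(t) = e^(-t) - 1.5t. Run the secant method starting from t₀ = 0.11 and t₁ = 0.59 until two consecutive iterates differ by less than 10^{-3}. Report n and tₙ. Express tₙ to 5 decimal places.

n = 4, tₙ = 0.43256

F(0.11) = 0.7308341, F(0.59) = -0.3306727
t₂ = 0.5900000 − (-0.3306727)·(0.4800000)/(-1.0615069) = 0.4404740;  |Δ| = 0.1495260
F(0.4404740) = -0.0169797
t₃ = 0.4404740 − (-0.0169797)·(-0.1495260)/(0.3136930) = 0.4323804;  |Δ| = 0.0080936
F(0.4323804) = 0.0003920
t₄ = 0.4323804 − 0.0003920·(-0.0080936)/(0.0173717) = 0.4325630;  |Δ| = 0.0001826
|t₄ − t₃| = 0.0001826 < 10^{-3}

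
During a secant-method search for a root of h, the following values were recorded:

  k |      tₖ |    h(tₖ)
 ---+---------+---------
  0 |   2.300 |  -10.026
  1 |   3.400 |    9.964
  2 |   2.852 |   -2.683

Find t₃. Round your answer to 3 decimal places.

2.968

t₃ = 2.852 − (-2.683)·(2.852 − 3.400) / (-2.683 − 9.964)
   = 2.852 − (1.47028)/(-12.64700) = 2.96826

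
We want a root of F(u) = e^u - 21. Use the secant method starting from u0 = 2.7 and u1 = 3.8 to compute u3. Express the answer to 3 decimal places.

F(2.7) = -6.12027, F(3.8) = 23.70118
u2 = 3.80000 − 23.70118·(3.80000 − 2.70000) / (23.70118 − (-6.12027)) = 3.80000 − (26.07130)/(29.82145) = 2.92575
F(2.92575) = -2.35173
u3 = 2.92575 − (-2.35173)·(2.92575 − 3.80000) / (-2.35173 − 23.70118) = 2.92575 − (2.05599)/(-26.05291) = 3.00467

3.005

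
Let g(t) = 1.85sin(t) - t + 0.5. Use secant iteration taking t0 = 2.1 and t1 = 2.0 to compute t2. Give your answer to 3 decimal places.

2.098

g(2.1) = -0.00306, g(2.0) = 0.18220
t2 = 2.00000 − 0.18220·(2.00000 − 2.10000) / (0.18220 − (-0.00306)) = 2.00000 − (-0.01822)/(0.18526) = 2.09835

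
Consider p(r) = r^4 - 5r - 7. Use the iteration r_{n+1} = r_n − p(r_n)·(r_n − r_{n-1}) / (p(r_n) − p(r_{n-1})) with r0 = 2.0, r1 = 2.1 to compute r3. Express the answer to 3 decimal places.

p(2.0) = -1.00000, p(2.1) = 1.94810
r2 = 2.10000 − 1.94810·(2.10000 − 2.00000) / (1.94810 − (-1.00000)) = 2.10000 − (0.19481)/(2.94810) = 2.03392
p(2.03392) = -0.05623
r3 = 2.03392 − (-0.05623)·(2.03392 − 2.10000) / (-0.05623 − 1.94810) = 2.03392 − (0.00372)/(-2.00433) = 2.03577

2.036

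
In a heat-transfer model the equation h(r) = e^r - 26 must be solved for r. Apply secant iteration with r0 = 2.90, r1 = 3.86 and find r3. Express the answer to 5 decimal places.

h(2.90) = -7.8258546, h(3.86) = 21.4653514
r2 = 3.8600000 − 21.4653514·(3.8600000 − 2.9000000) / (21.4653514 − (-7.8258546)) = 3.8600000 − (20.6067373)/(29.2912060) = 3.1564872
h(3.1564872) = -2.5120568
r3 = 3.1564872 − (-2.5120568)·(3.1564872 − 3.8600000) / (-2.5120568 − 21.4653514) = 3.1564872 − (1.7672640)/(-23.9774081) = 3.2301926

3.23019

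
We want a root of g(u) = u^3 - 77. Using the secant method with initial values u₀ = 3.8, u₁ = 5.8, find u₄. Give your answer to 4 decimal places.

g(3.8) = -22.128000, g(5.8) = 118.112000
u₂ = 5.800000 − 118.112000·(5.800000 − 3.800000) / (118.112000 − (-22.128000)) = 5.800000 − (236.224000)/(140.240000) = 4.115573
g(4.115573) = -7.290651
u₃ = 4.115573 − (-7.290651)·(4.115573 − 5.800000) / (-7.290651 − 118.112000) = 4.115573 − (12.280568)/(-125.402651) = 4.213502
g(4.213502) = -2.195154
u₄ = 4.213502 − (-2.195154)·(4.213502 − 4.115573) / (-2.195154 − (-7.290651)) = 4.213502 − (-0.214969)/(5.095498) = 4.255691

4.2557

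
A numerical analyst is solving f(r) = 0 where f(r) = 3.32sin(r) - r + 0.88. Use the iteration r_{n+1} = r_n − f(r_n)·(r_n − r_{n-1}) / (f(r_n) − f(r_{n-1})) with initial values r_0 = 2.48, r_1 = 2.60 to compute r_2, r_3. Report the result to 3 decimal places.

f(2.48) = 0.43972, f(2.60) = -0.00854
r_2 = 2.60000 − (-0.00854)·(2.60000 − 2.48000) / (-0.00854 − 0.43972) = 2.60000 − (-0.00102)/(-0.44826) = 2.59772
f(2.59772) = 0.00025
r_3 = 2.59772 − 0.00025·(2.59772 − 2.60000) / (0.00025 − (-0.00854)) = 2.59772 − (0.00000)/(0.00878) = 2.59778

2.598, 2.598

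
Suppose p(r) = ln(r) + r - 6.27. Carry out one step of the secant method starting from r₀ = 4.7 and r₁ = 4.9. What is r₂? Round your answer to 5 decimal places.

p(4.7) = -0.0224375, p(4.9) = 0.2192352
r₂ = 4.9000000 − 0.2192352·(4.9000000 − 4.7000000) / (0.2192352 − (-0.0224375)) = 4.9000000 − (0.0438470)/(0.2416727) = 4.7185685

4.71857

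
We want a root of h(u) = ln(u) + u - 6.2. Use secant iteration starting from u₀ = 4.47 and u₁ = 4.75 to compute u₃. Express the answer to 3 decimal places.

h(4.47) = -0.23261, h(4.75) = 0.10814
u₂ = 4.75000 − 0.10814·(4.75000 − 4.47000) / (0.10814 − (-0.23261)) = 4.75000 − (0.03028)/(0.34076) = 4.66114
h(4.66114) = 0.00040
u₃ = 4.66114 − 0.00040·(4.66114 − 4.75000) / (0.00040 − 0.10814) = 4.66114 − (-0.00004)/(-0.10775) = 4.66081

4.661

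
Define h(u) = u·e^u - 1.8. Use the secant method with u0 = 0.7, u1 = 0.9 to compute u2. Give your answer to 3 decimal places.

0.797

h(0.7) = -0.39037, h(0.9) = 0.41364
u2 = 0.90000 − 0.41364·(0.90000 − 0.70000) / (0.41364 − (-0.39037)) = 0.90000 − (0.08273)/(0.80402) = 0.79711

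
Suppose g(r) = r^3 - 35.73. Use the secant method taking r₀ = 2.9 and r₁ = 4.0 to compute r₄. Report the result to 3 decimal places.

g(2.9) = -11.34100, g(4.0) = 28.27000
r₂ = 4.00000 − 28.27000·(4.00000 − 2.90000) / (28.27000 − (-11.34100)) = 4.00000 − (31.09700)/(39.61100) = 3.21494
g(3.21494) = -2.50089
r₃ = 3.21494 − (-2.50089)·(3.21494 − 4.00000) / (-2.50089 − 28.27000) = 3.21494 − (1.96335)/(-30.77089) = 3.27875
g(3.27875) = -0.48292
r₄ = 3.27875 − (-0.48292)·(3.27875 − 3.21494) / (-0.48292 − (-2.50089)) = 3.27875 − (-0.03081)/(2.01797) = 3.29401

3.294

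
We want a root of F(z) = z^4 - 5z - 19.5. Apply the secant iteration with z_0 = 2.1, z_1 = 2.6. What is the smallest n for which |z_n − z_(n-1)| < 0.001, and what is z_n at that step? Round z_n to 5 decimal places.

n = 5, z_n = 2.36585

F(2.1) = -10.5519000, F(2.6) = 13.1976000
z_2 = 2.6000000 − 13.1976000·(0.5000000)/(23.7495000) = 2.3221499;  |Δ| = 0.2778501
F(2.3221499) = -2.0329839
z_3 = 2.3221499 − (-2.0329839)·(-0.2778501)/(-15.2305839) = 2.3592375;  |Δ| = 0.0370875
F(2.3592375) = -0.3158154
z_4 = 2.3592375 − (-0.3158154)·(0.0370875)/(1.7171685) = 2.3660585;  |Δ| = 0.0068210
F(2.3660585) = 0.0099169
z_5 = 2.3660585 − 0.0099169·(0.0068210)/(0.3257323) = 2.3658508;  |Δ| = 0.0002077
|z_5 − z_4| = 0.0002077 < 0.001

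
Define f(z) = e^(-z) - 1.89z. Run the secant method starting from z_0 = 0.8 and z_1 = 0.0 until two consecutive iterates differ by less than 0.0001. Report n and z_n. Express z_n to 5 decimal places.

f(0.8) = -1.0626710, f(0.0) = 1.0000000
z_2 = 0.0000000 − 1.0000000·(-0.8000000)/(2.0626710) = 0.3878466;  |Δ| = 0.3878466
f(0.3878466) = -0.0545137
z_3 = 0.3878466 − (-0.0545137)·(0.3878466)/(-1.0545137) = 0.3677967;  |Δ| = 0.0200500
f(0.3677967) = -0.0028778
z_4 = 0.3677967 − (-0.0028778)·(-0.0200500)/(0.0516360) = 0.3666792;  |Δ| = 0.0011174
f(0.3666792) = 0.0000081
z_5 = 0.3666792 − 0.0000081·(-0.0011174)/(0.0028859) = 0.3666824;  |Δ| = 0.0000032
|z_5 − z_4| = 0.0000032 < 0.0001

n = 5, z_n = 0.36668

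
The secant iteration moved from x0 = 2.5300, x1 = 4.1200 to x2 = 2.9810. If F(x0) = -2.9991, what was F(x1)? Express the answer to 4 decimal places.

The secant line through (2.5300, -2.9991) and (4.1200, F(x1)) crosses zero at x2 = 2.9810.
So (2.5300, -2.9991), (4.1200, F(x1)), (2.9810, 0) are collinear:
F(x1) = -2.9991 · (4.1200 − 2.9810) / (2.5300 − 2.9810) = -2.9991 · (1.139000)/(-0.451000) = 7.574224

7.5742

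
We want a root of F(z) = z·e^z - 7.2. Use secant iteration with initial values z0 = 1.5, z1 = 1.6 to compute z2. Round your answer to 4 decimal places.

F(1.5) = -0.477466, F(1.6) = 0.724852
z2 = 1.600000 − 0.724852·(1.600000 − 1.500000) / (0.724852 − (-0.477466)) = 1.600000 − (0.072485)/(1.202318) = 1.539712

1.5397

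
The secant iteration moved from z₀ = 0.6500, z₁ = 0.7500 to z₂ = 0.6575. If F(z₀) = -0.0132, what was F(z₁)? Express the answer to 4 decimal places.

0.1628

The secant line through (0.6500, -0.0132) and (0.7500, F(z₁)) crosses zero at z₂ = 0.6575.
So (0.6500, -0.0132), (0.7500, F(z₁)), (0.6575, 0) are collinear:
F(z₁) = -0.0132 · (0.7500 − 0.6575) / (0.6500 − 0.6575) = -0.0132 · (0.092500)/(-0.007500) = 0.162800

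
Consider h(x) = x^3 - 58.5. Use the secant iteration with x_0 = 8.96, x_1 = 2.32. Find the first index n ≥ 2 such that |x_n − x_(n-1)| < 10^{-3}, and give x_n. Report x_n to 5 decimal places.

h(8.96) = 660.8231360, h(2.32) = -46.0128320
x_2 = 2.3200000 − (-46.0128320)·(-6.6400000)/(-706.8359680) = 2.7522434;  |Δ| = 0.4322434
h(2.7522434) = -37.6521856
x_3 = 2.7522434 − (-37.6521856)·(0.4322434)/(8.3606464) = 4.6988525;  |Δ| = 1.9466090
h(4.6988525) = 45.2469725
x_4 = 4.6988525 − 45.2469725·(1.9466090)/(82.8991581) = 3.6363789;  |Δ| = 1.0624736
h(3.6363789) = -10.4152476
x_5 = 3.6363789 − (-10.4152476)·(-1.0624736)/(-55.6622200) = 3.8351839;  |Δ| = 0.1988050
h(3.8351839) = -2.0896799
x_6 = 3.8351839 − (-2.0896799)·(0.1988050)/(8.3255677) = 3.8850830;  |Δ| = 0.0498991
h(3.8850830) = 0.1409374
x_7 = 3.8850830 − 0.1409374·(0.0498991)/(2.2306172) = 3.8819302;  |Δ| = 0.0031528
h(3.8819302) = -0.0017099
x_8 = 3.8819302 − (-0.0017099)·(-0.0031528)/(-0.1426473) = 3.8819680;  |Δ| = 0.0000378
|x_8 − x_7| = 0.0000378 < 10^{-3}

n = 8, x_n = 3.88197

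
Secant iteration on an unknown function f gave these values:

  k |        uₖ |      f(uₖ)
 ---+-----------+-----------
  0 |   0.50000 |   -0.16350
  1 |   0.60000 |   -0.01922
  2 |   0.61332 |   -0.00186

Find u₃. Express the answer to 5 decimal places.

0.61475

u₃ = 0.61332 − (-0.00186)·(0.61332 − 0.60000) / (-0.00186 − (-0.01922))
   = 0.61332 − (-0.0000248)/(0.0173600) = 0.6147471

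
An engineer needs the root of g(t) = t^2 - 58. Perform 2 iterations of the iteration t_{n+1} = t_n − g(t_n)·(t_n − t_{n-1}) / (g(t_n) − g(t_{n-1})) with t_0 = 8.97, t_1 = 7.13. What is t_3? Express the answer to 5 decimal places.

7.61712

g(8.97) = 22.4609000, g(7.13) = -7.1631000
t_2 = 7.1300000 − (-7.1631000)·(7.1300000 − 8.9700000) / (-7.1631000 − 22.4609000) = 7.1300000 − (13.1801040)/(-29.6240000) = 7.5749130
g(7.5749130) = -0.6206924
t_3 = 7.5749130 − (-0.6206924)·(7.5749130 − 7.1300000) / (-0.6206924 − (-7.1631000)) = 7.5749130 − (-0.2761541)/(6.5424076) = 7.6171229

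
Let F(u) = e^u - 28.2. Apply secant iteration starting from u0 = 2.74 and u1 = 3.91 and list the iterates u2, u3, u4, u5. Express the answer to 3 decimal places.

F(2.74) = -12.71301, F(3.91) = 21.69895
u2 = 3.91000 − 21.69895·(3.91000 − 2.74000) / (21.69895 − (-12.71301)) = 3.91000 − (25.38777)/(34.41197) = 3.17224
F(3.17224) = -4.33913
u3 = 3.17224 − (-4.33913)·(3.17224 − 3.91000) / (-4.33913 − 21.69895) = 3.17224 − (3.20124)/(-26.03808) = 3.29518
F(3.29518) = -1.21761
u4 = 3.29518 − (-1.21761)·(3.29518 − 3.17224) / (-1.21761 − (-4.33913)) = 3.29518 − (-0.14970)/(3.12152) = 3.34314
F(3.34314) = 0.10791
u5 = 3.34314 − 0.10791·(3.34314 − 3.29518) / (0.10791 − (-1.21761)) = 3.34314 − (0.00518)/(1.32553) = 3.33924

3.172, 3.295, 3.343, 3.339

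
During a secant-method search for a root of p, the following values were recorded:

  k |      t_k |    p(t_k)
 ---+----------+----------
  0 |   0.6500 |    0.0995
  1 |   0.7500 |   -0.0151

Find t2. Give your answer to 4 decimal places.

t2 = 0.7500 − (-0.0151)·(0.7500 − 0.6500) / (-0.0151 − 0.0995)
   = 0.7500 − (-0.001510)/(-0.114600) = 0.736824

0.7368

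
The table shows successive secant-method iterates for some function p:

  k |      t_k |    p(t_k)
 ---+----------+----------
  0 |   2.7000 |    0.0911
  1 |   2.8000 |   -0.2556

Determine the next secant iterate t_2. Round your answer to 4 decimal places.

2.7263

t_2 = 2.8000 − (-0.2556)·(2.8000 − 2.7000) / (-0.2556 − 0.0911)
   = 2.8000 − (-0.025560)/(-0.346700) = 2.726276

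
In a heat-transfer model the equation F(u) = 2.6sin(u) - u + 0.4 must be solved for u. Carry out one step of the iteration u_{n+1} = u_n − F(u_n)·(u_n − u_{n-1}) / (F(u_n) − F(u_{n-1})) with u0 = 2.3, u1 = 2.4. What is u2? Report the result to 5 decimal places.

F(2.3) = 0.0388336, F(2.4) = -0.2437957
u2 = 2.4000000 − (-0.2437957)·(2.4000000 − 2.3000000) / (-0.2437957 − 0.0388336) = 2.4000000 − (-0.0243796)/(-0.2826293) = 2.3137401

2.31374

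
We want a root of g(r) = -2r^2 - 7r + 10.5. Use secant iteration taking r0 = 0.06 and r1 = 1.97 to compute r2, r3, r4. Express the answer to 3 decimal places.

0.971, 1.112, 1.134

g(0.06) = 10.07280, g(1.97) = -11.05180
r2 = 1.97000 − (-11.05180)·(1.97000 − 0.06000) / (-11.05180 − 10.07280) = 1.97000 − (-21.10894)/(-21.12460) = 0.97074
g(0.97074) = 1.82013
r3 = 0.97074 − 1.82013·(0.97074 − 1.97000) / (1.82013 − (-11.05180)) = 0.97074 − (-1.81878)/(12.87193) = 1.11204
g(1.11204) = 0.24246
r4 = 1.11204 − 0.24246·(1.11204 − 0.97074) / (0.24246 − 1.82013) = 1.11204 − (0.03426)/(-1.57768) = 1.13375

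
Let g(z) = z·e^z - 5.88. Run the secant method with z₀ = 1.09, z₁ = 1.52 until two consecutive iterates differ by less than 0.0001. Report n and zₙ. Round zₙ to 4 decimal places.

n = 5, zₙ = 1.4205

g(1.09) = -2.638041, g(1.52) = 1.069782
z₂ = 1.520000 − 1.069782·(0.430000)/(3.707824) = 1.395936;  |Δ| = 0.124064
g(1.395936) = -0.242156
z₃ = 1.395936 − (-0.242156)·(-0.124064)/(-1.311939) = 1.418836;  |Δ| = 0.022900
g(1.418836) = -0.016935
z₄ = 1.418836 − (-0.016935)·(0.022900)/(0.225222) = 1.420558;  |Δ| = 0.001722
g(1.420558) = 0.000297
z₅ = 1.420558 − 0.000297·(0.001722)/(0.017231) = 1.420528;  |Δ| = 0.000030
|z₅ − z₄| = 0.000030 < 0.0001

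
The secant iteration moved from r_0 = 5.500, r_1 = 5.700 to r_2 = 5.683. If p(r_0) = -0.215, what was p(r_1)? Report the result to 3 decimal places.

0.020

The secant line through (5.500, -0.215) and (5.700, p(r_1)) crosses zero at r_2 = 5.683.
So (5.500, -0.215), (5.700, p(r_1)), (5.683, 0) are collinear:
p(r_1) = -0.215 · (5.700 − 5.683) / (5.500 − 5.683) = -0.215 · (0.01700)/(-0.18300) = 0.01997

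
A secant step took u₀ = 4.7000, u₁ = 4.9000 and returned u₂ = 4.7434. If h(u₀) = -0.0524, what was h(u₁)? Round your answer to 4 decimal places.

0.1891

The secant line through (4.7000, -0.0524) and (4.9000, h(u₁)) crosses zero at u₂ = 4.7434.
So (4.7000, -0.0524), (4.9000, h(u₁)), (4.7434, 0) are collinear:
h(u₁) = -0.0524 · (4.9000 − 4.7434) / (4.7000 − 4.7434) = -0.0524 · (0.156600)/(-0.043400) = 0.189075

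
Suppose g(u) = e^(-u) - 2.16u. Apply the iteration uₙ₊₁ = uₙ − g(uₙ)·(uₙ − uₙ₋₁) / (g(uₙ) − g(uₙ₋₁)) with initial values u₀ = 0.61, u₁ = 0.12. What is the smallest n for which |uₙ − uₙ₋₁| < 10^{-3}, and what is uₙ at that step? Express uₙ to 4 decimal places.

g(0.61) = -0.774249, g(0.12) = 0.627720
u₂ = 0.120000 − 0.627720·(-0.490000)/(1.401970) = 0.339394;  |Δ| = 0.219394
g(0.339394) = -0.020888
u₃ = 0.339394 − (-0.020888)·(0.219394)/(-0.648608) = 0.332328;  |Δ| = 0.007065
g(0.332328) = -0.000577
u₄ = 0.332328 − (-0.000577)·(-0.007065)/(0.020311) = 0.332127;  |Δ| = 0.000201
|u₄ − u₃| = 0.000201 < 10^{-3}

n = 4, uₙ = 0.3321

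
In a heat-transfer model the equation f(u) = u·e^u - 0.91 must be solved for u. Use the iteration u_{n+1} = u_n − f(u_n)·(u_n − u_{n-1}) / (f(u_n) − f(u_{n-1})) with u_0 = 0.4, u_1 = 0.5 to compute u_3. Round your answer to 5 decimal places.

f(0.4) = -0.3132701, f(0.5) = -0.0856394
u_2 = 0.5000000 − (-0.0856394)·(0.5000000 − 0.4000000) / (-0.0856394 − (-0.3132701)) = 0.5000000 − (-0.0085639)/(0.2276308) = 0.5376221
f(0.5376221) = 0.0103719
u_3 = 0.5376221 − 0.0103719·(0.5376221 − 0.5000000) / (0.0103719 − (-0.0856394)) = 0.5376221 − (0.0003902)/(0.0960113) = 0.5335578

0.53356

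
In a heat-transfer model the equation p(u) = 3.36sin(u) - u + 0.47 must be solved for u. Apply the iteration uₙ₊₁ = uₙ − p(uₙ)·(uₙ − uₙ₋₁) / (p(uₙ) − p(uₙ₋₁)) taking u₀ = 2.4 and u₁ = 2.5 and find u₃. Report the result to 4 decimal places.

p(2.4) = 0.339556, p(2.5) = -0.019134
u₂ = 2.500000 − (-0.019134)·(2.500000 − 2.400000) / (-0.019134 − 0.339556) = 2.500000 − (-0.001913)/(-0.358690) = 2.494666
p(2.494666) = 0.000531
u₃ = 2.494666 − 0.000531·(2.494666 − 2.500000) / (0.000531 − (-0.019134)) = 2.494666 − (-0.000003)/(0.019665) = 2.494810

2.4948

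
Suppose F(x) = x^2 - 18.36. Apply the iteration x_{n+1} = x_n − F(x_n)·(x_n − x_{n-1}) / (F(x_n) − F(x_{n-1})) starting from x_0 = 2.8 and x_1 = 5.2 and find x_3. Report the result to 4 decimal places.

F(2.8) = -10.520000, F(5.2) = 8.680000
x_2 = 5.200000 − 8.680000·(5.200000 − 2.800000) / (8.680000 − (-10.520000)) = 5.200000 − (20.832000)/(19.200000) = 4.115000
F(4.115000) = -1.426775
x_3 = 4.115000 − (-1.426775)·(4.115000 − 5.200000) / (-1.426775 − 8.680000) = 4.115000 − (1.548051)/(-10.106775) = 4.268170

4.2682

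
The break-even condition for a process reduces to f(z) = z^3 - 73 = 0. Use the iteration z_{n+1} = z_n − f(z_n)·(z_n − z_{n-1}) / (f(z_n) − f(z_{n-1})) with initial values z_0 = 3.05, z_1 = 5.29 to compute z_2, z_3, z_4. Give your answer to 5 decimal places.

3.88539, 4.11082, 4.18445

f(3.05) = -44.6273750, f(5.29) = 75.0358890
z_2 = 5.2900000 − 75.0358890·(5.2900000 − 3.0500000) / (75.0358890 − (-44.6273750)) = 5.2900000 − (168.0803914)/(119.6632640) = 3.8853885
f(3.8853885) = -14.3452259
z_3 = 3.8853885 − (-14.3452259)·(3.8853885 − 5.2900000) / (-14.3452259 − 75.0358890) = 3.8853885 − (20.1494687)/(-89.3811149) = 4.1108217
f(4.1108217) = -3.5318189
z_4 = 4.1108217 − (-3.5318189)·(4.1108217 − 3.8853885) / (-3.5318189 − (-14.3452259)) = 4.1108217 − (-0.7961891)/(10.8134071) = 4.1844515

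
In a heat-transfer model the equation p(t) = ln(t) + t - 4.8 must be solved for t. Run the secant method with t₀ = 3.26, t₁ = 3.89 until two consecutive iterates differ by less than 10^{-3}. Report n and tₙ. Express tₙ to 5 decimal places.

n = 4, tₙ = 3.53678

p(3.26) = -0.3582728, p(3.89) = 0.4484092
t₂ = 3.8900000 − 0.4484092·(0.6300000)/(0.8066820) = 3.5398028;  |Δ| = 0.3501972
p(3.5398028) = 0.0038738
t₃ = 3.5398028 − 0.0038738·(-0.3501972)/(-0.4445353) = 3.5367511;  |Δ| = 0.0030517
p(3.5367511) = -0.0000404
t₄ = 3.5367511 − (-0.0000404)·(-0.0030517)/(-0.0039142) = 3.5367826;  |Δ| = 0.0000315
|t₄ − t₃| = 0.0000315 < 10^{-3}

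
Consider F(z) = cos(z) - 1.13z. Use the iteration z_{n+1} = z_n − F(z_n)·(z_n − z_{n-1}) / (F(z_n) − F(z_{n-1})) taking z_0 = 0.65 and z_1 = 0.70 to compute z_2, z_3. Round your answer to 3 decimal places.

F(0.65) = 0.06158, F(0.70) = -0.02616
z_2 = 0.70000 − (-0.02616)·(0.70000 − 0.65000) / (-0.02616 − 0.06158) = 0.70000 − (-0.00131)/(-0.08774) = 0.68509
F(0.68509) = 0.00020
z_3 = 0.68509 − 0.00020·(0.68509 − 0.70000) / (0.00020 − (-0.02616)) = 0.68509 − (0.00000)/(0.02636) = 0.68521

0.685, 0.685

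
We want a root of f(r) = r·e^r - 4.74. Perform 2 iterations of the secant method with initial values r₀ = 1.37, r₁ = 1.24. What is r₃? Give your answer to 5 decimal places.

f(1.37) = 0.6514305, f(1.24) = -0.4550393
r₂ = 1.2400000 − (-0.4550393)·(1.2400000 − 1.3700000) / (-0.4550393 − 0.6514305) = 1.2400000 − (0.0591551)/(-1.1064698) = 1.2934629
f(1.2934629) = -0.0248252
r₃ = 1.2934629 − (-0.0248252)·(1.2934629 − 1.2400000) / (-0.0248252 − (-0.4550393)) = 1.2934629 − (-0.0013272)/(0.4302141) = 1.2965480

1.29655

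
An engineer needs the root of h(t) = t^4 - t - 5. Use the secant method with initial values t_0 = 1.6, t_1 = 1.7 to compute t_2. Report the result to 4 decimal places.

1.6027

h(1.6) = -0.046400, h(1.7) = 1.652100
t_2 = 1.700000 − 1.652100·(1.700000 − 1.600000) / (1.652100 − (-0.046400)) = 1.700000 − (0.165210)/(1.698500) = 1.602732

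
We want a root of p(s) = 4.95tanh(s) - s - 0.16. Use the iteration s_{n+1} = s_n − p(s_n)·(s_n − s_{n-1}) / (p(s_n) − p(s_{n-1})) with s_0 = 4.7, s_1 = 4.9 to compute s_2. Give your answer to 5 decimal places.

4.78930

p(4.7) = 0.0891811, p(4.9) = -0.1105489
s_2 = 4.9000000 − (-0.1105489)·(4.9000000 − 4.7000000) / (-0.1105489 − 0.0891811) = 4.9000000 − (-0.0221098)/(-0.1997300) = 4.7893016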